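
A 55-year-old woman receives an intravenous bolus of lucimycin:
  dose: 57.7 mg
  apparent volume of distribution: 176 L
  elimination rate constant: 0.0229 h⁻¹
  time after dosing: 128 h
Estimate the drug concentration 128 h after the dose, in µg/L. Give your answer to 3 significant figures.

C₀ = Dose / Vd = 57.70 / 176 = 0.3278 mg/L
C = C₀ · e^(−k·t) = 0.3278 × e^(−0.02290 × 128)
  = 0.3278 × 0.05333 = 0.01748 mg/L
Convert: 0.01748 mg/L × 1000 = 17.48 µg/L

17.5 µg/L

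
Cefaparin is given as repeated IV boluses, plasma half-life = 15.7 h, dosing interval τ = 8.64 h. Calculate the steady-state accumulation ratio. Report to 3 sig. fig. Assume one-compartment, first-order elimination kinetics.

3.15

k = ln2 / t½ = 0.693147 / 15.7 = 0.04415 h⁻¹
e^(−kτ) = e^(−0.04415 × 8.64) = 0.6829
Accumulation ratio R = 1 / (1 − e^(−kτ)) = 1 / (1 − 0.6829) = 3.154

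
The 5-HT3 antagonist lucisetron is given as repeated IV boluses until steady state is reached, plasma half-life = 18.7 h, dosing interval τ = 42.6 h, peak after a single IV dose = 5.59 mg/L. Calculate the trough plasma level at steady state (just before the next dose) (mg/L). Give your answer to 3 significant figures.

1.45 mg/L

k = ln2 / t½ = 0.693147 / 18.7 = 0.03707 h⁻¹
e^(−kτ) = e^(−0.03707 × 42.6) = 0.2061
Accumulation ratio R = 1 / (1 − e^(−kτ)) = 1 / (1 − 0.2061) = 1.260
Steady-state trough = C₀ × R × e^(−kτ) = 5.59 × 1.260 × 0.2061 = 1.452 mg/L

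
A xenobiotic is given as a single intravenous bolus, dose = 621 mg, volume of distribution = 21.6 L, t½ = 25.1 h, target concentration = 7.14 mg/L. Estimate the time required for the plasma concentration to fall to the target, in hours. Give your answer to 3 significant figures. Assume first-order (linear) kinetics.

C₀ = Dose / Vd = 621.0 / 21.6 = 28.75 mg/L
k = ln2 / t½ = 0.693147 / 25.1 = 0.02762 h⁻¹
t = ln(C₀ / C) / k = ln(28.75 / 7.14) / 0.02762
  = ln(4.027) / 0.02762 = 1.393 / 0.02762 = 50.43 h

50.4 h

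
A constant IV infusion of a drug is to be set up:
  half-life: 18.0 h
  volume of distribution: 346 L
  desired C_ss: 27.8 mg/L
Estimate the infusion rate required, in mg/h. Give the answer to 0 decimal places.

370 mg/h

k = ln2 / t½ = 0.693147 / 18.0 = 0.03851 h⁻¹
CL = k × Vd = 0.03851 × 346 = 13.32 L/h
At steady state, infusion rate R₀ = Css × CL = 27.8 × 13.32 = 370.3 mg/h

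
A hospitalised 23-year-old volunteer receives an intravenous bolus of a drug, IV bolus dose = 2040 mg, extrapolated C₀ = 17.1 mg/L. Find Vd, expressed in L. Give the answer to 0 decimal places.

119 L

Vd = Dose / C₀ = 2040 / 17.1 = 119.3 L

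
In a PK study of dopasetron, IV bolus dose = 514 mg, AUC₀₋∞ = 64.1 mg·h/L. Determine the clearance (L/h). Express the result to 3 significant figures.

CL = Dose / AUC = 514 / 64.1 = 8.019 L/h

8.02 L/h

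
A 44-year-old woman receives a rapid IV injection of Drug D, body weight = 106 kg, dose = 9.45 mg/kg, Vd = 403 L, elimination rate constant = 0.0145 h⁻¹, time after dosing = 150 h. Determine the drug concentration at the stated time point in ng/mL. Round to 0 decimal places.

282 ng/mL

Total dose = 9.45 × 106 = 1002 mg
C₀ = Dose / Vd = 1002 / 403 = 2.486 mg/L
C = C₀ · e^(−k·t) = 2.486 × e^(−0.01450 × 150)
  = 2.486 × 0.1136 = 0.2824 mg/L
Convert: 0.2824 mg/L × 1000 = 282.4 ng/mL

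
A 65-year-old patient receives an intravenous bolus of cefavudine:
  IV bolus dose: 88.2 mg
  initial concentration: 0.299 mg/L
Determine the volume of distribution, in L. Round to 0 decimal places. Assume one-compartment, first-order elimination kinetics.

295 L

Vd = Dose / C₀ = 88.20 / 0.299 = 295.0 L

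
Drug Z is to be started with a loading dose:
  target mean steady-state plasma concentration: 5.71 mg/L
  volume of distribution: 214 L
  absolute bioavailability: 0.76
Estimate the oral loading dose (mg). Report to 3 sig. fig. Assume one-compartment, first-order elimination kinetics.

LD = Css × Vd / F = 5.71 × 214 / 0.76 = 1608 mg

1610 mg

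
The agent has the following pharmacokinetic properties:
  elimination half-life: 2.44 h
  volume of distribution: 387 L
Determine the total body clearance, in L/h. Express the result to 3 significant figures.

k = ln2 / t½ = 0.693147 / 2.44 = 0.2841 h⁻¹
CL = k × Vd = 0.2841 × 387 = 109.9 L/h

110 L/h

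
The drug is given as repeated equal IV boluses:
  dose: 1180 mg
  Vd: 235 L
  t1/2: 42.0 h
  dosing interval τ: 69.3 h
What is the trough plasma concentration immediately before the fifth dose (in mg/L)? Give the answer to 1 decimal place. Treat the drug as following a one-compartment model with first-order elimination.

2.3 mg/L

C₀ per dose = Dose / Vd = 1180 / 235 = 5.021 mg/L
k = ln2 / t½ = 0.693147 / 42.0 = 0.01650 h⁻¹
Fraction remaining after one interval: r = e^(−kτ) = e^(−0.01650 × 69.3) = 0.3187
Before dose 5, 4 doses have been given (aged 1τ, 2τ, 3τ, 4τ).
C_trough = C₀ × (r + r² + … + r^4) = C₀ × r(1−r^4)/(1−r)
        = 5.021 × 0.3187 × (1 − 0.01032) / (1 − 0.3187) = 2.324 mg/L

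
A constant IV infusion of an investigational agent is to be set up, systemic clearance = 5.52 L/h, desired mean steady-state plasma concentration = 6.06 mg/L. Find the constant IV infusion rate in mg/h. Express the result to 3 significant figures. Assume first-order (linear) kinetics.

33.5 mg/h

At steady state, infusion rate R₀ = Css × CL = 6.06 × 5.520 = 33.45 mg/h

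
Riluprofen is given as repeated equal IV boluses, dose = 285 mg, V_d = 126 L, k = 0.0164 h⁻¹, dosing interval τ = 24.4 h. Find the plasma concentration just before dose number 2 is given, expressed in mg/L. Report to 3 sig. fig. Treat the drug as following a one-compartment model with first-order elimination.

1.52 mg/L

C₀ per dose = Dose / Vd = 285 / 126 = 2.262 mg/L
Fraction remaining after one interval: r = e^(−kτ) = e^(−0.01640 × 24.4) = 0.6702
Before dose 2, 1 dose has been given (aged 1τ).
C_trough = C₀ × r = 2.262 × 0.6702 = 1.516 mg/L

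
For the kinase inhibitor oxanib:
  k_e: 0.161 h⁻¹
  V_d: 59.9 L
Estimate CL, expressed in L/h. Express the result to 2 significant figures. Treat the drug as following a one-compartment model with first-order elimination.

9.6 L/h

CL = k × Vd = 0.161 × 59.9 = 9.644 L/h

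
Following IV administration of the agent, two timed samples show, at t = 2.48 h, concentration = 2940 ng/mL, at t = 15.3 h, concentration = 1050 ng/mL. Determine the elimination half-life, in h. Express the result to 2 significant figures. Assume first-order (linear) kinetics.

8.6 h

k = ln(C₁/C₂) / (t₂ − t₁) = ln(2940/1050) / (15.3 − 2.48)
  = 1.030 / 12.82 = 0.08034 h⁻¹
t½ = ln2 / k = 0.693147 / 0.08034 = 8.628 h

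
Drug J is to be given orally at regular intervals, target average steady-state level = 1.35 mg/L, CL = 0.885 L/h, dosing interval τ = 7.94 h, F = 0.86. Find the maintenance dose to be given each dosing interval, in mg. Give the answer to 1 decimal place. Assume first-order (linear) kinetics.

11.0 mg

At steady state, F × (Dose/τ) = Css × CL.
Dose = Css × CL × τ / F = 1.35 × 0.8850 × 7.94 / 0.86 = 11.03 mg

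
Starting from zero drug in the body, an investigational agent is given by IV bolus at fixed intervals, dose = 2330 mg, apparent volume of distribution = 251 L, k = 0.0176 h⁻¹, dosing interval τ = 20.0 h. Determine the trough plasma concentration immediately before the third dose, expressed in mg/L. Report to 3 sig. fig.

C₀ per dose = Dose / Vd = 2330 / 251 = 9.283 mg/L
Fraction remaining after one interval: r = e^(−kτ) = e^(−0.01760 × 20.0) = 0.7033
Before dose 3, 2 doses have been given (aged 1τ, 2τ).
C_trough = C₀ × (r + r²) = 9.283 × (0.7033 + 0.4946) = 11.12 mg/L

11.1 mg/L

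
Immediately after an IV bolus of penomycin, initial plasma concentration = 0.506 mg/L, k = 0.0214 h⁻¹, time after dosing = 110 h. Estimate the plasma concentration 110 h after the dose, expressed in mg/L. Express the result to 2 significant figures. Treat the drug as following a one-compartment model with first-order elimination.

C = C₀ · e^(−k·t) = 0.5060 × e^(−0.02140 × 110)
  = 0.5060 × 0.09499 = 0.04806 mg/L

0.048 mg/L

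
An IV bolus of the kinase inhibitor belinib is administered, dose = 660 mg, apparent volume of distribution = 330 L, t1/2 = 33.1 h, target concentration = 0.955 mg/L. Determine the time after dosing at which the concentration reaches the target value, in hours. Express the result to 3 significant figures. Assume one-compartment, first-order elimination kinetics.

35.3 h

C₀ = Dose / Vd = 660.0 / 330 = 2.000 mg/L
k = ln2 / t½ = 0.693147 / 33.1 = 0.02094 h⁻¹
t = ln(C₀ / C) / k = ln(2.000 / 0.955) / 0.02094
  = ln(2.094) / 0.02094 = 0.7391 / 0.02094 = 35.30 h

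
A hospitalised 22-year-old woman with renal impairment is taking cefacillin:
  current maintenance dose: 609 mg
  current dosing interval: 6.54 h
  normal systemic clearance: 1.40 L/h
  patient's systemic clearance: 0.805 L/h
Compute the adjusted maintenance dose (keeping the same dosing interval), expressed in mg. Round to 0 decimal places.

To keep the same average steady-state level, dosing rate must scale with clearance.
CL ratio = 0.805 / 1.40 = 0.5750
New dose (same interval) = 609 × 0.5750 = 350.2 mg

350 mg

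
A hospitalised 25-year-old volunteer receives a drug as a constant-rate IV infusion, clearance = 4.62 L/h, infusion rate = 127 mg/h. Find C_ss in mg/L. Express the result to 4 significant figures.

27.49 mg/L

At steady state Css = R₀ / CL = 127 / 4.620 = 27.49 mg/L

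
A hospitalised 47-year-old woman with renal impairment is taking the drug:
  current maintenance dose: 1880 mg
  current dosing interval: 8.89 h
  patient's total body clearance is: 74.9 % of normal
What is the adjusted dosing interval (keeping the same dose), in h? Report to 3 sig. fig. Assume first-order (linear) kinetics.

11.9 h

To keep the same average steady-state level, dosing rate must scale with clearance.
CL ratio = 74.9 / 100 = 0.7490
New interval (same dose) = 8.89 / 0.7490 = 11.87 h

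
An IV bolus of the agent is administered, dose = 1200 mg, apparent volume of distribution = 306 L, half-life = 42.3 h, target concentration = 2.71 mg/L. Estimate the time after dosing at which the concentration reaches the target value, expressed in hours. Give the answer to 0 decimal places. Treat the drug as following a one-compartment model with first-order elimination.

23 h

C₀ = Dose / Vd = 1200 / 306 = 3.922 mg/L
k = ln2 / t½ = 0.693147 / 42.3 = 0.01639 h⁻¹
t = ln(C₀ / C) / k = ln(3.922 / 2.71) / 0.01639
  = ln(1.447) / 0.01639 = 0.3695 / 0.01639 = 22.54 h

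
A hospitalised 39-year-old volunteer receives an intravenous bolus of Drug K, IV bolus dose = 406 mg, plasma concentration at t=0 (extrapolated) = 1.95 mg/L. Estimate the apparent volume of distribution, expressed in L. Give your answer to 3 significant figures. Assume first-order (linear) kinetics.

Vd = Dose / C₀ = 406.0 / 1.95 = 208.2 L

208 L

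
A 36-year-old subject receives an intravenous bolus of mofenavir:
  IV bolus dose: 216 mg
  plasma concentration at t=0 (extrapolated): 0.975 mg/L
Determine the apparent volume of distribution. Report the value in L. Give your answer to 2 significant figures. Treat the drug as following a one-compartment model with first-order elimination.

Vd = Dose / C₀ = 216.0 / 0.975 = 221.5 L

220 L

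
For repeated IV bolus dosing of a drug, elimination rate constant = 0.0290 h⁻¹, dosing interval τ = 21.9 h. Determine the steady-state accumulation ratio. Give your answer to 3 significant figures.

e^(−kτ) = e^(−0.02900 × 21.9) = 0.5299
Accumulation ratio R = 1 / (1 − e^(−kτ)) = 1 / (1 − 0.5299) = 2.127

2.13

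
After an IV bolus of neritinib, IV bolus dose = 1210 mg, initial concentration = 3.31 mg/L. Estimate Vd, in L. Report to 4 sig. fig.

Vd = Dose / C₀ = 1210 / 3.31 = 365.6 L

365.6 L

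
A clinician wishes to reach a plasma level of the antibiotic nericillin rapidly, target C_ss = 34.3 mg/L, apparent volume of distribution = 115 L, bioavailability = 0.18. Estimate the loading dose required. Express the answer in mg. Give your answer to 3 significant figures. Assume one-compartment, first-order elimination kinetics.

LD = Css × Vd / F = 34.3 × 115 / 0.18 = 21910 mg

21900 mg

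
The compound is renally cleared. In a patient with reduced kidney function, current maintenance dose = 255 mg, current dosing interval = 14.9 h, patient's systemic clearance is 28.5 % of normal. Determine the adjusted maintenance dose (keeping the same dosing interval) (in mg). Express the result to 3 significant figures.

72.7 mg

To keep the same average steady-state level, dosing rate must scale with clearance.
CL ratio = 28.5 / 100 = 0.2850
New dose (same interval) = 255 × 0.2850 = 72.68 mg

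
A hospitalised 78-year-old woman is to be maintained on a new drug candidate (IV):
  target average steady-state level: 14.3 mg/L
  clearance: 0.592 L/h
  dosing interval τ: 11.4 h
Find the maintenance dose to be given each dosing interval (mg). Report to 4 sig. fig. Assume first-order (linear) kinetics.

96.51 mg

At steady state, Dose/τ = Css × CL.
Dose = Css × CL × τ = 14.3 × 0.5920 × 11.4 = 96.51 mg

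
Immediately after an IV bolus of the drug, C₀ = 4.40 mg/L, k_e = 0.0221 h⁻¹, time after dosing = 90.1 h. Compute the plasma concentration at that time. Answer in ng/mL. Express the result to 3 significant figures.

601 ng/mL

C = C₀ · e^(−k·t) = 4.400 × e^(−0.02210 × 90.1)
  = 4.400 × 0.1365 = 0.6006 mg/L
Convert: 0.6006 mg/L × 1000 = 600.6 ng/mL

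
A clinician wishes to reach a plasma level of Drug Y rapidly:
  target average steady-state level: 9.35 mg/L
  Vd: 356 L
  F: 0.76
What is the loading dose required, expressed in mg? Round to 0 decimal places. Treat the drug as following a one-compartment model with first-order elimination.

LD = Css × Vd / F = 9.35 × 356 / 0.76 = 4380 mg

4380 mg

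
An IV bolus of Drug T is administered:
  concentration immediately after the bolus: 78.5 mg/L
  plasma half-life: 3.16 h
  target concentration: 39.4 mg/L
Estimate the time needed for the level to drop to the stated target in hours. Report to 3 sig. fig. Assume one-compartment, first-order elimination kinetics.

3.14 h

k = ln2 / t½ = 0.693147 / 3.16 = 0.2194 h⁻¹
t = ln(C₀ / C) / k = ln(78.50 / 39.4) / 0.2194
  = ln(1.992) / 0.2194 = 0.6891 / 0.2194 = 3.141 h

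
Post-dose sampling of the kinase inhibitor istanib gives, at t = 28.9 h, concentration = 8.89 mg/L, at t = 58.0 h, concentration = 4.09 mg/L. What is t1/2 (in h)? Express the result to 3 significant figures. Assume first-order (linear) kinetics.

26.0 h

k = ln(C₁/C₂) / (t₂ − t₁) = ln(8.89/4.09) / (58.0 − 28.9)
  = 0.7764 / 29.10 = 0.02668 h⁻¹
t½ = ln2 / k = 0.693147 / 0.02668 = 25.98 h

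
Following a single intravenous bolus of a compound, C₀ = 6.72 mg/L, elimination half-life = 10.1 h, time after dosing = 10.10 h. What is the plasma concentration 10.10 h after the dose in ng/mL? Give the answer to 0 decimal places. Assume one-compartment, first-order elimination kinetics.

3360 ng/mL

k = ln2 / t½ = 0.693147 / 10.1 = 0.06863 h⁻¹
t / t½ = 10.10 / 10.1 = 1 half-lives
C = C₀ × (1/2)^1 = 6.720 × 0.5000 = 3.360 mg/L
Convert: 3.360 mg/L × 1000 = 3360 ng/mL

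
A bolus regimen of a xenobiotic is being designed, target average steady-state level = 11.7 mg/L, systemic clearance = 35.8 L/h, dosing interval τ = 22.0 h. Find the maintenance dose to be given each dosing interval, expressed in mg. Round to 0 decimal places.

9215 mg

At steady state, Dose/τ = Css × CL.
Dose = Css × CL × τ = 11.7 × 35.80 × 22.0 = 9215 mg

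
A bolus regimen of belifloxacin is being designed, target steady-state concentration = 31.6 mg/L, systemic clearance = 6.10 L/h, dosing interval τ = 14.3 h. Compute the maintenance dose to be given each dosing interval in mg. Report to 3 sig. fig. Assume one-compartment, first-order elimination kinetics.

At steady state, Dose/τ = Css × CL.
Dose = Css × CL × τ = 31.6 × 6.100 × 14.3 = 2756 mg

2760 mg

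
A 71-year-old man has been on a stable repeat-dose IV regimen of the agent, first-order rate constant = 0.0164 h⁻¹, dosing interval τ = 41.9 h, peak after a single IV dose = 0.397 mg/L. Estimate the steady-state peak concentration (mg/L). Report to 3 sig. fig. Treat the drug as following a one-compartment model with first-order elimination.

0.799 mg/L

e^(−kτ) = e^(−0.01640 × 41.9) = 0.5030
Accumulation ratio R = 1 / (1 − e^(−kτ)) = 1 / (1 − 0.5030) = 2.012
Steady-state peak = C₀ × R = 0.397 × 2.012 = 0.7988 mg/L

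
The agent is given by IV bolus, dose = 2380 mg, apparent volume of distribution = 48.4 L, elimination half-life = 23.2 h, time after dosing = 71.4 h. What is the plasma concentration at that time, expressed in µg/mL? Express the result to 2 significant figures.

C₀ = Dose / Vd = 2380 / 48.4 = 49.17 mg/L
k = ln2 / t½ = 0.693147 / 23.2 = 0.02988 h⁻¹
C = C₀ · e^(−k·t) = 49.17 × e^(−0.02988 × 71.4)
  = 49.17 × 0.1184 = 5.822 mg/L
(5.822 mg/L = 5.822 µg/mL)

5.8 µg/mL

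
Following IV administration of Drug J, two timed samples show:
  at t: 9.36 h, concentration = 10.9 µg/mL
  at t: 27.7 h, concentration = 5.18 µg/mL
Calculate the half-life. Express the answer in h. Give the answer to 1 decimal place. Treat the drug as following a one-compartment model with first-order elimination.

17.1 h

k = ln(C₁/C₂) / (t₂ − t₁) = ln(10.9/5.18) / (27.7 − 9.36)
  = 0.7440 / 18.34 = 0.04057 h⁻¹
t½ = ln2 / k = 0.693147 / 0.04057 = 17.09 h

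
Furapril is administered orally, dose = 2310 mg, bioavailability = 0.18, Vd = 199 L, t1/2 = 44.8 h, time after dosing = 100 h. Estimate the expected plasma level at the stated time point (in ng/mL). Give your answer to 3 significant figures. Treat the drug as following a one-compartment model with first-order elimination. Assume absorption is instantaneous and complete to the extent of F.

Amount reaching circulation = F × Dose = 0.18 × 2310 = 415.8 mg
C₀ = F·Dose / Vd = 415.8 / 199 = 2.089 mg/L
k = ln2 / t½ = 0.693147 / 44.8 = 0.01547 h⁻¹
C = C₀ · e^(−k·t) = 2.089 × e^(−0.01547 × 100)
  = 2.089 × 0.2129 = 0.4447 mg/L
Convert: 0.4447 mg/L × 1000 = 444.7 ng/mL

445 ng/mL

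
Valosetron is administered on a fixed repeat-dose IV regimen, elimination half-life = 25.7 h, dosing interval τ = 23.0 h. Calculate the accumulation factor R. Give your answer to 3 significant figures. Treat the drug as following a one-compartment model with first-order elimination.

2.16

k = ln2 / t½ = 0.693147 / 25.7 = 0.02697 h⁻¹
e^(−kτ) = e^(−0.02697 × 23.0) = 0.5378
Accumulation ratio R = 1 / (1 − e^(−kτ)) = 1 / (1 − 0.5378) = 2.164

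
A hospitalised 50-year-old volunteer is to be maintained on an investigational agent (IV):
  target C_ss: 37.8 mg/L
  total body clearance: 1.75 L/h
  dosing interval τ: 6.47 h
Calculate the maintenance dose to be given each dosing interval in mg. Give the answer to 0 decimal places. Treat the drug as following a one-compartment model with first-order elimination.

At steady state, Dose/τ = Css × CL.
Dose = Css × CL × τ = 37.8 × 1.750 × 6.47 = 428.0 mg

428 mg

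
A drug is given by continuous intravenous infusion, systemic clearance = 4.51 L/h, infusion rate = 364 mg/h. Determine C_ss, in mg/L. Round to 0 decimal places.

81 mg/L

At steady state Css = R₀ / CL = 364 / 4.510 = 80.71 mg/L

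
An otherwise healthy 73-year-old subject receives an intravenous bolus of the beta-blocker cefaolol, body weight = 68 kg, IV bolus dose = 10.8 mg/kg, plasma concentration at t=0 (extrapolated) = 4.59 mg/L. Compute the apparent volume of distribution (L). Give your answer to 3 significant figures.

Dose = 10.8 × 68 = 734.4 mg
Vd = Dose / C₀ = 734.4 / 4.59 = 160.0 L

160 L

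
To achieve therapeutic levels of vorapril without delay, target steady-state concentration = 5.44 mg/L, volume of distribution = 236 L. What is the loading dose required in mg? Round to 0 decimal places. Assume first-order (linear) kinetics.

1284 mg

LD = Css × Vd = 5.44 × 236 = 1284 mg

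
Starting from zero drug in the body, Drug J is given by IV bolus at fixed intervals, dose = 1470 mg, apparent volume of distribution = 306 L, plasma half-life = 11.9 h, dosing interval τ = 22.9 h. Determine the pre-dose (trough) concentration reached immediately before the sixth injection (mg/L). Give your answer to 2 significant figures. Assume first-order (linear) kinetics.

1.7 mg/L

C₀ per dose = Dose / Vd = 1470 / 306 = 4.804 mg/L
k = ln2 / t½ = 0.693147 / 11.9 = 0.05825 h⁻¹
Fraction remaining after one interval: r = e^(−kτ) = e^(−0.05825 × 22.9) = 0.2634
Before dose 6, 5 doses have been given (aged 1τ, 2τ, 3τ, 4τ, 5τ).
C_trough = C₀ × (r + r² + … + r^5) = C₀ × r(1−r^5)/(1−r)
        = 4.804 × 0.2634 × (1 − 0.001268) / (1 − 0.2634) = 1.716 mg/L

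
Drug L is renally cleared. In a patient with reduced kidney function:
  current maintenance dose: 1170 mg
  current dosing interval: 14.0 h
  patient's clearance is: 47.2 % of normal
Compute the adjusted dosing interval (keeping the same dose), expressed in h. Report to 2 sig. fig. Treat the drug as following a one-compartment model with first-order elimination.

30 h

To keep the same average steady-state level, dosing rate must scale with clearance.
CL ratio = 47.2 / 100 = 0.4720
New interval (same dose) = 14.0 / 0.4720 = 29.66 h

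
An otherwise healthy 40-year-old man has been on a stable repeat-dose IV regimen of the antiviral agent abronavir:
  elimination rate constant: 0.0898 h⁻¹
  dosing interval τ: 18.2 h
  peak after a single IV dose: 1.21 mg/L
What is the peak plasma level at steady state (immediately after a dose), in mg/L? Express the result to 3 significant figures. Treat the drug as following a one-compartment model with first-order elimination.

1.50 mg/L

e^(−kτ) = e^(−0.08980 × 18.2) = 0.1951
Accumulation ratio R = 1 / (1 − e^(−kτ)) = 1 / (1 − 0.1951) = 1.242
Steady-state peak = C₀ × R = 1.21 × 1.242 = 1.503 mg/L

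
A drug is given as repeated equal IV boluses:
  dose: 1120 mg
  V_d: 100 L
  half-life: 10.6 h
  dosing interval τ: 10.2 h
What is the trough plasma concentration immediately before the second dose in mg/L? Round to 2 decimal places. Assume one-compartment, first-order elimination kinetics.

5.75 mg/L

C₀ per dose = Dose / Vd = 1120 / 100 = 11.20 mg/L
k = ln2 / t½ = 0.693147 / 10.6 = 0.06539 h⁻¹
Fraction remaining after one interval: r = e^(−kτ) = e^(−0.06539 × 10.2) = 0.5133
Before dose 2, 1 dose has been given (aged 1τ).
C_trough = C₀ × r = 11.20 × 0.5133 = 5.749 mg/L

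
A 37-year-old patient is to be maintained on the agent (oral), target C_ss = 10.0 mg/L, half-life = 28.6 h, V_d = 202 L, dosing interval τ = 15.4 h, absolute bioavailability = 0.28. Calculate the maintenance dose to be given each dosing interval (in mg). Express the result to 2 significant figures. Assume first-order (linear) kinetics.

2700 mg

k = ln2 / t½ = 0.693147 / 28.6 = 0.02424 h⁻¹
CL = k × Vd = 0.02424 × 202 = 4.896 L/h
At steady state, F × (Dose/τ) = Css × CL.
Dose = Css × CL × τ / F = 10.0 × 4.896 × 15.4 / 0.28 = 2693 mg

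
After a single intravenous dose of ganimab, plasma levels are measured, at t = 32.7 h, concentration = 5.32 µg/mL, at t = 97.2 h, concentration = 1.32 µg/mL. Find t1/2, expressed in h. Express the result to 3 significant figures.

k = ln(C₁/C₂) / (t₂ − t₁) = ln(5.32/1.32) / (97.2 − 32.7)
  = 1.394 / 64.50 = 0.02161 h⁻¹
t½ = ln2 / k = 0.693147 / 0.02161 = 32.08 h

32.1 h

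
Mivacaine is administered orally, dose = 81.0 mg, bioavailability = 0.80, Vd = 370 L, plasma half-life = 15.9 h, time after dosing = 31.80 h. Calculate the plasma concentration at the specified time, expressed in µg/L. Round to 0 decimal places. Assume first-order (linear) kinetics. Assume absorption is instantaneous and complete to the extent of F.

Amount reaching circulation = F × Dose = 0.80 × 81.00 = 64.80 mg
C₀ = F·Dose / Vd = 64.80 / 370 = 0.1751 mg/L
k = ln2 / t½ = 0.693147 / 15.9 = 0.04359 h⁻¹
t / t½ = 31.80 / 15.9 = 2 half-lives
C = C₀ × (1/2)^2 = 0.1751 × 0.2500 = 0.04378 mg/L
Convert: 0.04378 mg/L × 1000 = 43.78 µg/L

44 µg/L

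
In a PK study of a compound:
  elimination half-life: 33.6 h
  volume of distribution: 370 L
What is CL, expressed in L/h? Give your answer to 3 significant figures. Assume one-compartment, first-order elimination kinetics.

k = ln2 / t½ = 0.693147 / 33.6 = 0.02063 h⁻¹
CL = k × Vd = 0.02063 × 370 = 7.633 L/h

7.63 L/h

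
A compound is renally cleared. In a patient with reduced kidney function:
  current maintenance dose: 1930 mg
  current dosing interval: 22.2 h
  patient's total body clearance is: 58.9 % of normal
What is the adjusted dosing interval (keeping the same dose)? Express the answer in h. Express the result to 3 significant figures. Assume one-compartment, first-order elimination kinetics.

37.7 h

To keep the same average steady-state level, dosing rate must scale with clearance.
CL ratio = 58.9 / 100 = 0.5890
New interval (same dose) = 22.2 / 0.5890 = 37.69 h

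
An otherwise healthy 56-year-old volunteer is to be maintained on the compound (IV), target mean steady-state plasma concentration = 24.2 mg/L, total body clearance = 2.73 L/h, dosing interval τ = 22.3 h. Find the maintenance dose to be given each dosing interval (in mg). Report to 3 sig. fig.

1470 mg

At steady state, Dose/τ = Css × CL.
Dose = Css × CL × τ = 24.2 × 2.730 × 22.3 = 1473 mg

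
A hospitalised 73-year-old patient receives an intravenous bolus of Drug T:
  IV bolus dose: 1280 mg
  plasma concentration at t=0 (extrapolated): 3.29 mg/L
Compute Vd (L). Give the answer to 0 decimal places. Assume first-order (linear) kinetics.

Vd = Dose / C₀ = 1280 / 3.29 = 389.1 L

389 L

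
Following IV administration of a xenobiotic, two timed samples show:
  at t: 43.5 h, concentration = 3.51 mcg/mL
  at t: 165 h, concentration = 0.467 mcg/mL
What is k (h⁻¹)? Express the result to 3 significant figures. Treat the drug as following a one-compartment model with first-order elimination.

k = ln(C₁/C₂) / (t₂ − t₁) = ln(3.51/0.467) / (165 − 43.5)
  = 2.017 / 121.5 = 0.01660 h⁻¹

0.0166 h⁻¹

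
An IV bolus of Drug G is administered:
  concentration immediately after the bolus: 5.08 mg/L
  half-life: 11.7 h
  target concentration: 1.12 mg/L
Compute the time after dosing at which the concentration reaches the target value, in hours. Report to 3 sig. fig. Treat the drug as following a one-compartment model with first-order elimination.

k = ln2 / t½ = 0.693147 / 11.7 = 0.05924 h⁻¹
t = ln(C₀ / C) / k = ln(5.080 / 1.12) / 0.05924
  = ln(4.536) / 0.05924 = 1.512 / 0.05924 = 25.52 h

25.5 h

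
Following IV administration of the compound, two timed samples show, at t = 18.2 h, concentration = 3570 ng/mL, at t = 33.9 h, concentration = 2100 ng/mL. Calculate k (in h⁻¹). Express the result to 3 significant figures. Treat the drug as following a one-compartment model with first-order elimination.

k = ln(C₁/C₂) / (t₂ − t₁) = ln(3570/2100) / (33.9 − 18.2)
  = 0.5306 / 15.70 = 0.03380 h⁻¹

0.0338 h⁻¹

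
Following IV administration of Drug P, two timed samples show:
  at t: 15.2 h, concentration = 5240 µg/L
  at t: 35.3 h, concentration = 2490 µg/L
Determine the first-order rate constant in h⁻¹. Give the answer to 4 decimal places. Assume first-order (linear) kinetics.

0.0370 h⁻¹

k = ln(C₁/C₂) / (t₂ − t₁) = ln(5240/2490) / (35.3 − 15.2)
  = 0.7440 / 20.10 = 0.03701 h⁻¹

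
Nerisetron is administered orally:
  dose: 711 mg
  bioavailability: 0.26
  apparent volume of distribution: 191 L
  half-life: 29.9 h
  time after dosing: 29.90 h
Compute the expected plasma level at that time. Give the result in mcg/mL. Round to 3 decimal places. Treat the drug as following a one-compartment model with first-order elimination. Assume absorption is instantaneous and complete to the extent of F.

Amount reaching circulation = F × Dose = 0.26 × 711.0 = 184.9 mg
C₀ = F·Dose / Vd = 184.9 / 191 = 0.9681 mg/L
k = ln2 / t½ = 0.693147 / 29.9 = 0.02318 h⁻¹
t / t½ = 29.90 / 29.9 = 1 half-lives
C = C₀ × (1/2)^1 = 0.9681 × 0.5000 = 0.4841 mg/L
(0.4841 mg/L = 0.4841 mcg/mL)

0.484 mcg/mL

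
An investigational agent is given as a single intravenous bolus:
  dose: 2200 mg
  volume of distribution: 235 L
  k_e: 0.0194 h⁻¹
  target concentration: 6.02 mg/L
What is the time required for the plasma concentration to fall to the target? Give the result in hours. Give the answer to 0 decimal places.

23 h

C₀ = Dose / Vd = 2200 / 235 = 9.362 mg/L
t = ln(C₀ / C) / k = ln(9.362 / 6.02) / 0.01940
  = ln(1.555) / 0.01940 = 0.4415 / 0.01940 = 22.76 h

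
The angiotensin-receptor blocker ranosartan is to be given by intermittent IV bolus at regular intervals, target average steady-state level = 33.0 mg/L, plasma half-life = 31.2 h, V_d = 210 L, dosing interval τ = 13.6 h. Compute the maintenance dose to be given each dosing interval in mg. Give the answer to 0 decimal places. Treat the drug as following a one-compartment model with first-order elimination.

k = ln2 / t½ = 0.693147 / 31.2 = 0.02222 h⁻¹
CL = k × Vd = 0.02222 × 210 = 4.666 L/h
At steady state, Dose/τ = Css × CL.
Dose = Css × CL × τ = 33.0 × 4.666 × 13.6 = 2094 mg

2094 mg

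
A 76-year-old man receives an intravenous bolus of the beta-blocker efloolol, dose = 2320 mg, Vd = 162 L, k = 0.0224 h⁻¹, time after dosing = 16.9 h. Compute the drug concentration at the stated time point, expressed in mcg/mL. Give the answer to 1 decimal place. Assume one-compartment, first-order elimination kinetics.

9.8 mcg/mL

C₀ = Dose / Vd = 2320 / 162 = 14.32 mg/L
C = C₀ · e^(−k·t) = 14.32 × e^(−0.02240 × 16.9)
  = 14.32 × 0.6848 = 9.806 mg/L
(9.806 mg/L = 9.806 mcg/mL)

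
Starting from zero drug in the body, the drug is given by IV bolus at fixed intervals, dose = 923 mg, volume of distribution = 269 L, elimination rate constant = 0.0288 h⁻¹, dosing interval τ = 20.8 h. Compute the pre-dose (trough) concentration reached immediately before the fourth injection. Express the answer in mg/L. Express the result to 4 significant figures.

3.489 mg/L

C₀ per dose = Dose / Vd = 923 / 269 = 3.431 mg/L
Fraction remaining after one interval: r = e^(−kτ) = e^(−0.02880 × 20.8) = 0.5493
Before dose 4, 3 doses have been given (aged 1τ, 2τ, 3τ).
C_trough = C₀ × (r + r² + … + r^3) = C₀ × r(1−r^3)/(1−r)
        = 3.431 × 0.5493 × (1 − 0.1657) / (1 − 0.5493) = 3.489 mg/L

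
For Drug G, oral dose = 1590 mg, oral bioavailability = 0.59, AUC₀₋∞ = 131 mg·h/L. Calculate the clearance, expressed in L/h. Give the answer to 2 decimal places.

CL = F·Dose / AUC = 0.59 × 1590 / 131 = 7.161 L/h

7.16 L/h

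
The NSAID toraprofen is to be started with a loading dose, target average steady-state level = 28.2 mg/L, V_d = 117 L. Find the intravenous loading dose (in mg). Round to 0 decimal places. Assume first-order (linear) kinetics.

LD = Css × Vd = 28.2 × 117 = 3299 mg

3299 mg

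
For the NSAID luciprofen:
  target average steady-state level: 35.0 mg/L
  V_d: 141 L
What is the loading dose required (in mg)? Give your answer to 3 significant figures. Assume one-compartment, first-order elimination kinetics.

4940 mg

LD = Css × Vd = 35.0 × 141 = 4935 mg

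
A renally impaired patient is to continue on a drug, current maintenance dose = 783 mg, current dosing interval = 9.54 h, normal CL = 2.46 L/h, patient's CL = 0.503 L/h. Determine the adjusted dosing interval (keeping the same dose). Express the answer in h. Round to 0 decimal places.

47 h

To keep the same average steady-state level, dosing rate must scale with clearance.
CL ratio = 0.503 / 2.46 = 0.2045
New interval (same dose) = 9.54 / 0.2045 = 46.65 h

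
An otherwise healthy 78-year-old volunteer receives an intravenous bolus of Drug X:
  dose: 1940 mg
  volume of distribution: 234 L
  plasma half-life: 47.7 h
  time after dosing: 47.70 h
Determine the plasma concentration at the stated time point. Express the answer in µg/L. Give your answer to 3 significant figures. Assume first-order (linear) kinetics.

C₀ = Dose / Vd = 1940 / 234 = 8.291 mg/L
k = ln2 / t½ = 0.693147 / 47.7 = 0.01453 h⁻¹
t / t½ = 47.70 / 47.7 = 1 half-lives
C = C₀ × (1/2)^1 = 8.291 × 0.5000 = 4.146 mg/L
Convert: 4.146 mg/L × 1000 = 4146 µg/L

4150 µg/L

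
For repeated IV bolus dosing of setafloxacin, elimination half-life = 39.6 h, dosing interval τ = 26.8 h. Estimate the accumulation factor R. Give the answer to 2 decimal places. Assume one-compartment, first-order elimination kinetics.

2.67

k = ln2 / t½ = 0.693147 / 39.6 = 0.01750 h⁻¹
e^(−kτ) = e^(−0.01750 × 26.8) = 0.6256
Accumulation ratio R = 1 / (1 − e^(−kτ)) = 1 / (1 − 0.6256) = 2.671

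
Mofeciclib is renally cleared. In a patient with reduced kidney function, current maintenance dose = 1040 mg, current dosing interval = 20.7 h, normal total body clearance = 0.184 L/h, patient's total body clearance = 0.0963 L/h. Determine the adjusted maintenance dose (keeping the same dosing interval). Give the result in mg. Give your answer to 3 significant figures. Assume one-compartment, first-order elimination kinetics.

To keep the same average steady-state level, dosing rate must scale with clearance.
CL ratio = 0.0963 / 0.184 = 0.5234
New dose (same interval) = 1040 × 0.5234 = 544.3 mg

544 mg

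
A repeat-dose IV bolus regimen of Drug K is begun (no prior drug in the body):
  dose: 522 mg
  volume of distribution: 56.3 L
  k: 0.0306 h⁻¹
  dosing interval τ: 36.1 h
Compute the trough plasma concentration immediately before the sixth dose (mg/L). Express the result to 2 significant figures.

C₀ per dose = Dose / Vd = 522 / 56.3 = 9.272 mg/L
Fraction remaining after one interval: r = e^(−kτ) = e^(−0.03060 × 36.1) = 0.3313
Before dose 6, 5 doses have been given (aged 1τ, 2τ, 3τ, 4τ, 5τ).
C_trough = C₀ × (r + r² + … + r^5) = C₀ × r(1−r^5)/(1−r)
        = 9.272 × 0.3313 × (1 − 0.003991) / (1 − 0.3313) = 4.575 mg/L

4.6 mg/L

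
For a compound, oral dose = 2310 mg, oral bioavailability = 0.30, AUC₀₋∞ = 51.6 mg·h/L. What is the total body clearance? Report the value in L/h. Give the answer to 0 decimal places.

CL = F·Dose / AUC = 0.30 × 2310 / 51.6 = 13.43 L/h

13 L/h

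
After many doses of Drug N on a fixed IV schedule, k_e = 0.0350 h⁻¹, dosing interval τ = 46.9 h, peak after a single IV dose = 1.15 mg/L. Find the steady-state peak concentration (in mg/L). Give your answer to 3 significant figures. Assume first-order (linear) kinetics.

e^(−kτ) = e^(−0.03500 × 46.9) = 0.1937
Accumulation ratio R = 1 / (1 − e^(−kτ)) = 1 / (1 − 0.1937) = 1.240
Steady-state peak = C₀ × R = 1.15 × 1.240 = 1.426 mg/L

1.43 mg/L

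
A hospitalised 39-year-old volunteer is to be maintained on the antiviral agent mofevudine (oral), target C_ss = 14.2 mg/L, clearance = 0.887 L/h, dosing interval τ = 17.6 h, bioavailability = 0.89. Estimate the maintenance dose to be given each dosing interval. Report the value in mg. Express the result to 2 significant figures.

250 mg

At steady state, F × (Dose/τ) = Css × CL.
Dose = Css × CL × τ / F = 14.2 × 0.8870 × 17.6 / 0.89 = 249.1 mg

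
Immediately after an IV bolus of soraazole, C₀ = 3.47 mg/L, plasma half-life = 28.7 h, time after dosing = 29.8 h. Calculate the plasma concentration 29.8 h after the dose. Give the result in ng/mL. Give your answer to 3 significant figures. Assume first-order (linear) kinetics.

1690 ng/mL

k = ln2 / t½ = 0.693147 / 28.7 = 0.02415 h⁻¹
C = C₀ · e^(−k·t) = 3.470 × e^(−0.02415 × 29.8)
  = 3.470 × 0.4869 = 1.690 mg/L
Convert: 1.690 mg/L × 1000 = 1690 ng/mL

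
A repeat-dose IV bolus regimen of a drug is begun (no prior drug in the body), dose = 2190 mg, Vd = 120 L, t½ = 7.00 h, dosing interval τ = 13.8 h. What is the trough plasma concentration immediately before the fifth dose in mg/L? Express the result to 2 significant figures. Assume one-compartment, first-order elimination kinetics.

C₀ per dose = Dose / Vd = 2190 / 120 = 18.25 mg/L
k = ln2 / t½ = 0.693147 / 7.00 = 0.09902 h⁻¹
Fraction remaining after one interval: r = e^(−kτ) = e^(−0.09902 × 13.8) = 0.2550
Before dose 5, 4 doses have been given (aged 1τ, 2τ, 3τ, 4τ).
C_trough = C₀ × (r + r² + … + r^4) = C₀ × r(1−r^4)/(1−r)
        = 18.25 × 0.2550 × (1 − 0.004228) / (1 − 0.2550) = 6.220 mg/L

6.2 mg/L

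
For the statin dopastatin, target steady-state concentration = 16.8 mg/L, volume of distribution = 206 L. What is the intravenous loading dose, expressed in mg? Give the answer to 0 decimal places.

3461 mg

LD = Css × Vd = 16.8 × 206 = 3461 mg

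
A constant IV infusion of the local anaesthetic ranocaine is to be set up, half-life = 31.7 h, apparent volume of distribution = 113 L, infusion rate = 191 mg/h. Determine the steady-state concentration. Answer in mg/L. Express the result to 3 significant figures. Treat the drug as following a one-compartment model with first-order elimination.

k = ln2 / t½ = 0.693147 / 31.7 = 0.02187 h⁻¹
CL = k × Vd = 0.02187 × 113 = 2.471 L/h
At steady state Css = R₀ / CL = 191 / 2.471 = 77.30 mg/L

77.3 mg/L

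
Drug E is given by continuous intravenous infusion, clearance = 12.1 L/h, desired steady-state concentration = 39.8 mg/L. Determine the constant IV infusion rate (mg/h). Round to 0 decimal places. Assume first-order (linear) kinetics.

At steady state, infusion rate R₀ = Css × CL = 39.8 × 12.10 = 481.6 mg/h

482 mg/h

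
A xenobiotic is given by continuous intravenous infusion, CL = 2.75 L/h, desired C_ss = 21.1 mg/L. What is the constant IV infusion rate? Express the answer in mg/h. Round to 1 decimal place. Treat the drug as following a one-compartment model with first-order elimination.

58.0 mg/h

At steady state, infusion rate R₀ = Css × CL = 21.1 × 2.750 = 58.03 mg/h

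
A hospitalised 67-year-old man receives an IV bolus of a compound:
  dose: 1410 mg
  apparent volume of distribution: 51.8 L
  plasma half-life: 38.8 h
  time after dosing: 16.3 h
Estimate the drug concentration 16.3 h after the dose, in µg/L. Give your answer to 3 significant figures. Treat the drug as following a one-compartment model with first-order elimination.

20300 µg/L

C₀ = Dose / Vd = 1410 / 51.8 = 27.22 mg/L
k = ln2 / t½ = 0.693147 / 38.8 = 0.01786 h⁻¹
C = C₀ · e^(−k·t) = 27.22 × e^(−0.01786 × 16.3)
  = 27.22 × 0.7474 = 20.34 mg/L
Convert: 20.34 mg/L × 1000 = 20340 µg/L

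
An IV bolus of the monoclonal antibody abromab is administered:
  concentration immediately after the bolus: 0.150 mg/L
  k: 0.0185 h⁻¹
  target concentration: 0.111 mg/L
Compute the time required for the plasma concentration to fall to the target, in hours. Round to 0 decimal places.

t = ln(C₀ / C) / k = ln(0.1500 / 0.111) / 0.01850
  = ln(1.351) / 0.01850 = 0.3008 / 0.01850 = 16.26 h

16 h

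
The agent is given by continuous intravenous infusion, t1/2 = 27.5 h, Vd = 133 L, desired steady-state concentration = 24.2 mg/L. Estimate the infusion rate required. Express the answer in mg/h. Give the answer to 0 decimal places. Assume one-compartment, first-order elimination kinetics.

81 mg/h

k = ln2 / t½ = 0.693147 / 27.5 = 0.02521 h⁻¹
CL = k × Vd = 0.02521 × 133 = 3.353 L/h
At steady state, infusion rate R₀ = Css × CL = 24.2 × 3.353 = 81.14 mg/h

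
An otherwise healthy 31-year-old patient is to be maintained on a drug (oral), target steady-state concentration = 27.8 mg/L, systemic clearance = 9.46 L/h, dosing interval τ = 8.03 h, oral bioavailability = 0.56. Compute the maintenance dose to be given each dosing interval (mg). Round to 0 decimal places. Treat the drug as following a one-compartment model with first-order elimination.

3771 mg

At steady state, F × (Dose/τ) = Css × CL.
Dose = Css × CL × τ / F = 27.8 × 9.460 × 8.03 / 0.56 = 3771 mg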